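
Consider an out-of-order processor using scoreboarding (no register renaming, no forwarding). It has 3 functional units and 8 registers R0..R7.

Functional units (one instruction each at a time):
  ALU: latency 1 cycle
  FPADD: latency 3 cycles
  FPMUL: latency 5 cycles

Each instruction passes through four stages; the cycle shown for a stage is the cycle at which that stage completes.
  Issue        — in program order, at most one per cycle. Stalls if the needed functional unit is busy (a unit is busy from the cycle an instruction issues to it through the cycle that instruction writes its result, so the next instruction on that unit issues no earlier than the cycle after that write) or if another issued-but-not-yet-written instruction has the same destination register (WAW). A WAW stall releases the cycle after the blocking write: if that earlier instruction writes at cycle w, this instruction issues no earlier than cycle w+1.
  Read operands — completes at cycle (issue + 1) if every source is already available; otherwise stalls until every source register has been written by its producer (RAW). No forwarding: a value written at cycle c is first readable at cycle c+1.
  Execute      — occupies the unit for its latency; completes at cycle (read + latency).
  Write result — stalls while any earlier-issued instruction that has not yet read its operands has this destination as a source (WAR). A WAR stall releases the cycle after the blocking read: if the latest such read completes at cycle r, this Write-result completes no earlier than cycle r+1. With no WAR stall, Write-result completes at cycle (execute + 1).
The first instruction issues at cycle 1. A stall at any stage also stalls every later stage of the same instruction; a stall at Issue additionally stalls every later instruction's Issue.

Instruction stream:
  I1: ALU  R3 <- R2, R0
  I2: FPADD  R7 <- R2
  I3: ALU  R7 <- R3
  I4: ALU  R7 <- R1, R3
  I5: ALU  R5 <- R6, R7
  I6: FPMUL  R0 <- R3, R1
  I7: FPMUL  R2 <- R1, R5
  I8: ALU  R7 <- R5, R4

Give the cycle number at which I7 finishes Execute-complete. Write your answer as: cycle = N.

cycle = 31

[1] I1 dispatched to ALU
[2] I1 operands ready | I2 dispatched to FPADD
[3] I1 complete | I2 operands ready
[4] R3←I1
[6] I2 complete
[7] R7←I2
[8] I3 dispatched to ALU
[9] I3 operands ready
[10] I3 complete
[11] R7←I3
[12] I4 dispatched to ALU
[13] I4 operands ready
[14] I4 complete
[15] R7←I4
[16] I5 dispatched to ALU
[17] I5 operands ready | I6 dispatched to FPMUL
[18] I5 complete | I6 operands ready
[19] R5←I5
[23] I6 complete
[24] R0←I6
[25] I7 dispatched to FPMUL
[26] I7 operands ready | I8 dispatched to ALU
[27] I8 operands ready
[28] I8 complete
[29] R7←I8
[31] I7 complete
[32] R2←I7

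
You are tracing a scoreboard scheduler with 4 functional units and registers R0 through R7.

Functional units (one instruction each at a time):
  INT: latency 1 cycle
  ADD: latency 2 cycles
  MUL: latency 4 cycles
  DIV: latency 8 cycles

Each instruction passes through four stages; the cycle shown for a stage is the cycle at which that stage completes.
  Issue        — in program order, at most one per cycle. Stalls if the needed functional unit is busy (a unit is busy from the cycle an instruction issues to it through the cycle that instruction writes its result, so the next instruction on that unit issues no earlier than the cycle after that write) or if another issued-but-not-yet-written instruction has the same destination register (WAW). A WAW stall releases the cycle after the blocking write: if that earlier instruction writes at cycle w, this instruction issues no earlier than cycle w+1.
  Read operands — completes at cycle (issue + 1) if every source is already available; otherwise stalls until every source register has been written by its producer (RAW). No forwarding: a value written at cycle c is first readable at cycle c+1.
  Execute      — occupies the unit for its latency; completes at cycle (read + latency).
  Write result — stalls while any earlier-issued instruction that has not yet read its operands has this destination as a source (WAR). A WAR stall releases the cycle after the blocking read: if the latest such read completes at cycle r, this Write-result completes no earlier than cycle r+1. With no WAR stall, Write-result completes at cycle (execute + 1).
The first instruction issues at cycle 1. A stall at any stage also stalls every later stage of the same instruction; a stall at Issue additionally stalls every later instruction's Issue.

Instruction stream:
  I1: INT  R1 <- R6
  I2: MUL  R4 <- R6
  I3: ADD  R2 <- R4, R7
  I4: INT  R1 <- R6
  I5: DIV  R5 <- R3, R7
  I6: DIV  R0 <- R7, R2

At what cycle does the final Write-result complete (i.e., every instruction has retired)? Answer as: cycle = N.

cycle = 27

I1: IS=1 RO=2 EX=3 WR=4
I2: IS=2 RO=3 EX=7 WR=8
I3: IS=3 RO=9 EX=11 WR=12  [RAW R4: wait I2 write@8]
I4: IS=5 RO=6 EX=7 WR=8  [struct: INT busy until I1 writes@4]
I5: IS=6 RO=7 EX=15 WR=16
I6: IS=17 RO=18 EX=26 WR=27  [struct: DIV busy until I5 writes@16]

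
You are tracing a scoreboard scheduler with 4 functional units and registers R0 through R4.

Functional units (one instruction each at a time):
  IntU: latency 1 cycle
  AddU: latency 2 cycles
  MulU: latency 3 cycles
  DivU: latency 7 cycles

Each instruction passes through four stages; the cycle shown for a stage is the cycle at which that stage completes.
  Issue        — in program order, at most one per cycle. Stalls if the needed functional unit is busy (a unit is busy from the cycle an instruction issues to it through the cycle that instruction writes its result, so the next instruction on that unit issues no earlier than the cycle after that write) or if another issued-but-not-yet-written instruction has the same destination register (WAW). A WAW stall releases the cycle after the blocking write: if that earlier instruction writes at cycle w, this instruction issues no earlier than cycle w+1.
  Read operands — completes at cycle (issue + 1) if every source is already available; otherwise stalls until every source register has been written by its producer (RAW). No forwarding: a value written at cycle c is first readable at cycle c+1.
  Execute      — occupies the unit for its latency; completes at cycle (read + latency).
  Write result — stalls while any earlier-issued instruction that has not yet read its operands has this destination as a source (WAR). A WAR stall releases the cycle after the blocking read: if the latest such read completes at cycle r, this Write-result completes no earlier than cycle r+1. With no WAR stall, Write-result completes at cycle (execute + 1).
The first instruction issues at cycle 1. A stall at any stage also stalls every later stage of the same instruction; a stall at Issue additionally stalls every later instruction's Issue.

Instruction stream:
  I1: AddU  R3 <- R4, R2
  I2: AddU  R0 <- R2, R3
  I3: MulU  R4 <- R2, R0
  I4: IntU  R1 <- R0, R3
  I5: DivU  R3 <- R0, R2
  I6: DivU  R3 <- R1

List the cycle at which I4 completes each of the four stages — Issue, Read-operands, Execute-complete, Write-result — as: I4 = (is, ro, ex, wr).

I4 = (8, 11, 12, 13)

1) issue 1, read 2, done 4, write 5
2) issue 6, read 7, done 9, write 10  <struct: AddU busy until I1 writes@5>
3) issue 7, read 11, done 14, write 15  <RAW R0: wait I2 write@10>
4) issue 8, read 11, done 12, write 13  <RAW R0: wait I2 write@10>
5) issue 9, read 11, done 18, write 19  <RAW R0: wait I2 write@10>
6) issue 20, read 21, done 28, write 29  <struct: DivU busy until I5 writes@19>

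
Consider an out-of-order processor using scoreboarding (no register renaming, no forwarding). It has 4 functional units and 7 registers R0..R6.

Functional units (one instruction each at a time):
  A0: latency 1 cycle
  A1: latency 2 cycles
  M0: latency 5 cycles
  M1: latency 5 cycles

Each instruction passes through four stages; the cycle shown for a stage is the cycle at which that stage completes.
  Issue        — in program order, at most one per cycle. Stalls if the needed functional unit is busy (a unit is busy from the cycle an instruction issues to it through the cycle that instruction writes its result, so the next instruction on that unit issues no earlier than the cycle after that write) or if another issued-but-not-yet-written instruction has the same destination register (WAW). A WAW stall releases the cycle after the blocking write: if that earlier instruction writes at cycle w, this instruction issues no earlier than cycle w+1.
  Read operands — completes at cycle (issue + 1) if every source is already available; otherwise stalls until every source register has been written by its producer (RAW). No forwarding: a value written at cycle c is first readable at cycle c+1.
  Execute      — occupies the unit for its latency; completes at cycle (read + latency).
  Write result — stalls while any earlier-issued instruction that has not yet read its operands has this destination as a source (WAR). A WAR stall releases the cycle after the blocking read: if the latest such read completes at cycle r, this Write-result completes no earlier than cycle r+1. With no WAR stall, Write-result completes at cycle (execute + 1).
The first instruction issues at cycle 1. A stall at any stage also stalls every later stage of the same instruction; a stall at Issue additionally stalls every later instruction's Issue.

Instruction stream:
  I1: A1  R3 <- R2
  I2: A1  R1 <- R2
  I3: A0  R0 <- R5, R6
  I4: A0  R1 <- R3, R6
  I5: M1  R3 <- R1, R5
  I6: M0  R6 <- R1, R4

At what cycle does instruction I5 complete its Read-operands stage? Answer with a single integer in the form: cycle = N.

cycle = 15

  I1 | 1 | 2 | 4 | 5
  I2 | 6 | 7 | 9 | 10   struct: A1 busy until I1 writes@5
  I3 | 7 | 8 | 9 | 10
  I4 | 11 | 12 | 13 | 14   struct: A0 busy until I3 writes@10
  I5 | 12 | 15 | 20 | 21   RAW R1: wait I4 write@14
  I6 | 13 | 15 | 20 | 21   RAW R1: wait I4 write@14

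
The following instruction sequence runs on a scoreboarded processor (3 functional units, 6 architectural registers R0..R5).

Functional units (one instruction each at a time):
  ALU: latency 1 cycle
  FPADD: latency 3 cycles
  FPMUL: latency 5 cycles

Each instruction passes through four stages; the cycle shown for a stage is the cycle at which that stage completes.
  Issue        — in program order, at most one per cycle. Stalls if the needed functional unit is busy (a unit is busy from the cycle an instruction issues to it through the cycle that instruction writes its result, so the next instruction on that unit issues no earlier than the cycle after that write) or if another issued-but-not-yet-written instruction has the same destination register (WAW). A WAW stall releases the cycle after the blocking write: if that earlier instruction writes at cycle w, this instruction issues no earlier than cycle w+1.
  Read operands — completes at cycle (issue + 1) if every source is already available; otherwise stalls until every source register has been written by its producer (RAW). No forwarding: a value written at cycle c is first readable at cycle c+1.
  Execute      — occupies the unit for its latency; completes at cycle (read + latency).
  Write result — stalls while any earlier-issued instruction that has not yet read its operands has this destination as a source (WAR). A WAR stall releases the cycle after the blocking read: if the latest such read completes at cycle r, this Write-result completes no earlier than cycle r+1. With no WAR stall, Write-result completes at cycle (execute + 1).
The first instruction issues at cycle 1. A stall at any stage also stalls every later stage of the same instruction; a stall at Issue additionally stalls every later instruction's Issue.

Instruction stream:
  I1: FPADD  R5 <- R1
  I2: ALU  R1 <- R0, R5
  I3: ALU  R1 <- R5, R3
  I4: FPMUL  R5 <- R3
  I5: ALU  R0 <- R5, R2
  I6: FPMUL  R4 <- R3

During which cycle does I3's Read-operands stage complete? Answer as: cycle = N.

cycle = 11

[1] I1 issues→FPADD
[2] I1 reads, I2 issues→ALU
[5] I1 exec-done
[6] I1 writes R5
[7] I2 reads
[8] I2 exec-done
[9] I2 writes R1
[10] I3 issues→ALU
[11] I3 reads, I4 issues→FPMUL
[12] I3 exec-done, I4 reads
[13] I3 writes R1
[14] I5 issues→ALU
[17] I4 exec-done
[18] I4 writes R5
[19] I5 reads, I6 issues→FPMUL
[20] I5 exec-done, I6 reads
[21] I5 writes R0
[25] I6 exec-done
[26] I6 writes R4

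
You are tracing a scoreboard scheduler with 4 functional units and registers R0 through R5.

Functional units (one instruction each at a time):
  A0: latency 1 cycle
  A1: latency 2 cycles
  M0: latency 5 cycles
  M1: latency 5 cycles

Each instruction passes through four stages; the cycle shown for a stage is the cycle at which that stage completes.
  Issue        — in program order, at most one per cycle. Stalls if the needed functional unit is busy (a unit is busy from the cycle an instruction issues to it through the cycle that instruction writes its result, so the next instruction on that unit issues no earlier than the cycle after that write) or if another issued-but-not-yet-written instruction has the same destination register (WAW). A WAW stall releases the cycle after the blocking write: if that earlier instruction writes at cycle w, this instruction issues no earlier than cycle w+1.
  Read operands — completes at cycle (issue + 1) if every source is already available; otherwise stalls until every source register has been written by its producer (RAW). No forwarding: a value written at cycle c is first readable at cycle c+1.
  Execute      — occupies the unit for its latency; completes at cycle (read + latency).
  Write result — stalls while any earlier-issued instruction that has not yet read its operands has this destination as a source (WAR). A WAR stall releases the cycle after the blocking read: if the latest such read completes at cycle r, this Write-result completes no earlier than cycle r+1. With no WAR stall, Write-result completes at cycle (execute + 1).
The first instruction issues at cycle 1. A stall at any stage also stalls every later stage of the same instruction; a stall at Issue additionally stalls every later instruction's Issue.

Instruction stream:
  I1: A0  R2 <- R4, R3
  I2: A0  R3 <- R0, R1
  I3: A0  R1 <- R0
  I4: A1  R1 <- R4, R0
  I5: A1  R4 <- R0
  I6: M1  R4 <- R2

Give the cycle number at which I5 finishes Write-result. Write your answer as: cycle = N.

1) issue 1, read 2, done 3, write 4
2) issue 5, read 6, done 7, write 8  <struct: A0 busy until I1 writes@4>
3) issue 9, read 10, done 11, write 12  <struct: A0 busy until I2 writes@8>
4) issue 13, read 14, done 16, write 17  <WAW R1: wait I3 write@12>
5) issue 18, read 19, done 21, write 22  <struct: A1 busy until I4 writes@17>
6) issue 23, read 24, done 29, write 30  <WAW R4: wait I5 write@22>

cycle = 22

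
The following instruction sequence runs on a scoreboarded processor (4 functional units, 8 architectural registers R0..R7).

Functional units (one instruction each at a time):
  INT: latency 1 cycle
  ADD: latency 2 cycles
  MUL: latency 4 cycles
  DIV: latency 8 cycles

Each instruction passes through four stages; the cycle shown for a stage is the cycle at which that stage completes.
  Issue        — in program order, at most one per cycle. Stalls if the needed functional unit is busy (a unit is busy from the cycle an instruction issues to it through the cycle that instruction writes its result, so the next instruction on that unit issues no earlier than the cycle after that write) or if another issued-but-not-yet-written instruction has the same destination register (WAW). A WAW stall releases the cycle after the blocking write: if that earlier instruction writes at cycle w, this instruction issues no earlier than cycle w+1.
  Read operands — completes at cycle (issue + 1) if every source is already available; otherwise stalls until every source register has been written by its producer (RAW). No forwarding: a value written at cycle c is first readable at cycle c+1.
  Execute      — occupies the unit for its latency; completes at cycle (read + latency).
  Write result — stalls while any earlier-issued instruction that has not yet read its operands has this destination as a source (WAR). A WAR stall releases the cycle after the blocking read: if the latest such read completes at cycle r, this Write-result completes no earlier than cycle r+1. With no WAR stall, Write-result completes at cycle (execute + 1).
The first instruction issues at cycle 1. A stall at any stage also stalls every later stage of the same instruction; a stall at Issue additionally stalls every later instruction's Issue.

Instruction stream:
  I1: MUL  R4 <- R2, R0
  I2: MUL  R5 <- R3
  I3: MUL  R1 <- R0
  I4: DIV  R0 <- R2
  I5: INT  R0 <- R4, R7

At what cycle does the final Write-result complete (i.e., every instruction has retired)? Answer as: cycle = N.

t=1  I1 issues→MUL
t=2  I1 reads
t=6  I1 exec-done
t=7  I1 writes R4
t=8  I2 issues→MUL
t=9  I2 reads
t=13  I2 exec-done
t=14  I2 writes R5
t=15  I3 issues→MUL
t=16  I3 reads, I4 issues→DIV
t=17  I4 reads
t=20  I3 exec-done
t=21  I3 writes R1
t=25  I4 exec-done
t=26  I4 writes R0
t=27  I5 issues→INT
t=28  I5 reads
t=29  I5 exec-done
t=30  I5 writes R0

cycle = 30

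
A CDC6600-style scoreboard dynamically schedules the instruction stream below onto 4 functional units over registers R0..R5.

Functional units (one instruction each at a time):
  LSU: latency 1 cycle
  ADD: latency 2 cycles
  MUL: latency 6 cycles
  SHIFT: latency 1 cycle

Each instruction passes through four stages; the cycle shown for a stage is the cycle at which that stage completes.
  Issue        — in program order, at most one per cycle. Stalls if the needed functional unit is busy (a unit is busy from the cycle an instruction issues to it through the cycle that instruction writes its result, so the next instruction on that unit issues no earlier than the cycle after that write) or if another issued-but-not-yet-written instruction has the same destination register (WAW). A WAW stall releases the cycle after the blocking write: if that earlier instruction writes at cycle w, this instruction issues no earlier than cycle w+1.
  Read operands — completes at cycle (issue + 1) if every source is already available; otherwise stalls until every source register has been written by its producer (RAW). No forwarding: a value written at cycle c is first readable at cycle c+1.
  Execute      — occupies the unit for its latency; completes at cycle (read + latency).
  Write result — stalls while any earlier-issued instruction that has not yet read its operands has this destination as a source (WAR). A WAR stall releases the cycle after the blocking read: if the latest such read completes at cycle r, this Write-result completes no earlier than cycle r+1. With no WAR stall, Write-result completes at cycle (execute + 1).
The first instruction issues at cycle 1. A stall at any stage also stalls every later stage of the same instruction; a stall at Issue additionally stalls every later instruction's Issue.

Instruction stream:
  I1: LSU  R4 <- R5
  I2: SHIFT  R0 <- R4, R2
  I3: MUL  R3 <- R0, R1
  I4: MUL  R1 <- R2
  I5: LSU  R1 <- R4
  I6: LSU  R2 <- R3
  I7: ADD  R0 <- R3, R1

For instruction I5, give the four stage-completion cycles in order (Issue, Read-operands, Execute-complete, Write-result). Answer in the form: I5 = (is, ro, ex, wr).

I5 = (25, 26, 27, 28)

[1] I1 dispatched to LSU
[2] I1 operands ready, I2 dispatched to SHIFT
[3] I1 complete, I3 dispatched to MUL
[4] R4←I1
[5] I2 operands ready
[6] I2 complete
[7] R0←I2
[8] I3 operands ready
[14] I3 complete
[15] R3←I3
[16] I4 dispatched to MUL
[17] I4 operands ready
[23] I4 complete
[24] R1←I4
[25] I5 dispatched to LSU
[26] I5 operands ready
[27] I5 complete
[28] R1←I5
[29] I6 dispatched to LSU
[30] I6 operands ready, I7 dispatched to ADD
[31] I6 complete, I7 operands ready
[32] R2←I6
[33] I7 complete
[34] R0←I7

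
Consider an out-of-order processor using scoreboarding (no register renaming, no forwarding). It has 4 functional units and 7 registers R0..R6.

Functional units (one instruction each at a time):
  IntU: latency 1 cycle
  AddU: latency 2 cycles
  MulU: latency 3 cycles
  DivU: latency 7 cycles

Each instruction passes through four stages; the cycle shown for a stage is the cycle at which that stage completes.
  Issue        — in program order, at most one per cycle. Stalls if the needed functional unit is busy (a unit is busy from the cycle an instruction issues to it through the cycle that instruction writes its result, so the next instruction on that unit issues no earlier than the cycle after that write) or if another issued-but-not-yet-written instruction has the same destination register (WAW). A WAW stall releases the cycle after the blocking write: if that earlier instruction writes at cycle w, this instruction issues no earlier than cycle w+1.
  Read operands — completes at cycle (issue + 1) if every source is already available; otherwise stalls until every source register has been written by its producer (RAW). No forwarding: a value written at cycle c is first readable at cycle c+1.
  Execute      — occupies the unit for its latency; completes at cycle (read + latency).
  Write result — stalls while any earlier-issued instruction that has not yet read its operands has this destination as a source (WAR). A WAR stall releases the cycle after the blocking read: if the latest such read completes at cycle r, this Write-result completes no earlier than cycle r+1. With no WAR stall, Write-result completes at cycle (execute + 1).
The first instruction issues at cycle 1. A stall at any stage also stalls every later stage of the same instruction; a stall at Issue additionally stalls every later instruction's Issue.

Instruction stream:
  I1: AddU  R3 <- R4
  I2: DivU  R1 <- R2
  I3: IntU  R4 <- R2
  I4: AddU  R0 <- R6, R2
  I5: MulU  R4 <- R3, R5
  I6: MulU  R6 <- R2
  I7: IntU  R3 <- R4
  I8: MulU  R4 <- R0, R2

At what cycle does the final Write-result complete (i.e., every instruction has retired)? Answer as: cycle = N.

c1: I1→AddU
c2: I1 RO; I2→DivU
c3: I2 RO; I3→IntU
c4: I1 EX; I3 RO
c5: I1 WR R3; I3 EX
c6: I3 WR R4; I4→AddU
c7: I4 RO; I5→MulU
c8: I5 RO
c9: I4 EX
c10: I2 EX; I4 WR R0
c11: I2 WR R1; I5 EX
c12: I5 WR R4
c13: I6→MulU
c14: I6 RO; I7→IntU
c15: I7 RO
c16: I7 EX
c17: I6 EX; I7 WR R3
c18: I6 WR R6
c19: I8→MulU
c20: I8 RO
c23: I8 EX
c24: I8 WR R4

cycle = 24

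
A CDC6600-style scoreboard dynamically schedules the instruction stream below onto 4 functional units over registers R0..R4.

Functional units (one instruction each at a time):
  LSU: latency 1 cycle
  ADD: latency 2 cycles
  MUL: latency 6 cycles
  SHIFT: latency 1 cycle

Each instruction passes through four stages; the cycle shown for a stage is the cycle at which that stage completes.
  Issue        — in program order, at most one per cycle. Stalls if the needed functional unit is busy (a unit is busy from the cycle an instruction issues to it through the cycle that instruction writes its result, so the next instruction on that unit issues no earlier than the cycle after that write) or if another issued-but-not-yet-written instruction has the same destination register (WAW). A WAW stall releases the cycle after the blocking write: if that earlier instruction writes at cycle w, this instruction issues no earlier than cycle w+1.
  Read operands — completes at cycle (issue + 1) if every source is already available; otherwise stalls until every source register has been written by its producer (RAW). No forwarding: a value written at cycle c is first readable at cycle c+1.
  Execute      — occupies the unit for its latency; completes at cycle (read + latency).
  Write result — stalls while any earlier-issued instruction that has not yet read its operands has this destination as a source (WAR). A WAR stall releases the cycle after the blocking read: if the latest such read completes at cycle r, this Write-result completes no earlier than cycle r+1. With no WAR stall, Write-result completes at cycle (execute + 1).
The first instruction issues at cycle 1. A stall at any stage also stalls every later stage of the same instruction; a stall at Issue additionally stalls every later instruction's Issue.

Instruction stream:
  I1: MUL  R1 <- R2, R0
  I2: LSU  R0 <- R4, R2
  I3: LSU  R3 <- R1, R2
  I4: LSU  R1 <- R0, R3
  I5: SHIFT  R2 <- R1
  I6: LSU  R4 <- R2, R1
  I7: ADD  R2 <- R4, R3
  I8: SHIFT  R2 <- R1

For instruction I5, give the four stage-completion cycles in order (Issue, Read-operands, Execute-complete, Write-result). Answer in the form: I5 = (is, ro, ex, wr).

I5 = (14, 17, 18, 19)

[I1] 1/2/8/9
[I2] 2/3/4/5
[I3] 6/10/11/12  (struct: LSU busy until I2 writes@5; RAW R1: wait I1 write@9)
[I4] 13/14/15/16  (struct: LSU busy until I3 writes@12)
[I5] 14/17/18/19  (RAW R1: wait I4 write@16)
[I6] 17/20/21/22  (struct: LSU busy until I4 writes@16; RAW R2: wait I5 write@19)
[I7] 20/23/25/26  (WAW R2: wait I5 write@19; RAW R4: wait I6 write@22)
[I8] 27/28/29/30  (WAW R2: wait I7 write@26)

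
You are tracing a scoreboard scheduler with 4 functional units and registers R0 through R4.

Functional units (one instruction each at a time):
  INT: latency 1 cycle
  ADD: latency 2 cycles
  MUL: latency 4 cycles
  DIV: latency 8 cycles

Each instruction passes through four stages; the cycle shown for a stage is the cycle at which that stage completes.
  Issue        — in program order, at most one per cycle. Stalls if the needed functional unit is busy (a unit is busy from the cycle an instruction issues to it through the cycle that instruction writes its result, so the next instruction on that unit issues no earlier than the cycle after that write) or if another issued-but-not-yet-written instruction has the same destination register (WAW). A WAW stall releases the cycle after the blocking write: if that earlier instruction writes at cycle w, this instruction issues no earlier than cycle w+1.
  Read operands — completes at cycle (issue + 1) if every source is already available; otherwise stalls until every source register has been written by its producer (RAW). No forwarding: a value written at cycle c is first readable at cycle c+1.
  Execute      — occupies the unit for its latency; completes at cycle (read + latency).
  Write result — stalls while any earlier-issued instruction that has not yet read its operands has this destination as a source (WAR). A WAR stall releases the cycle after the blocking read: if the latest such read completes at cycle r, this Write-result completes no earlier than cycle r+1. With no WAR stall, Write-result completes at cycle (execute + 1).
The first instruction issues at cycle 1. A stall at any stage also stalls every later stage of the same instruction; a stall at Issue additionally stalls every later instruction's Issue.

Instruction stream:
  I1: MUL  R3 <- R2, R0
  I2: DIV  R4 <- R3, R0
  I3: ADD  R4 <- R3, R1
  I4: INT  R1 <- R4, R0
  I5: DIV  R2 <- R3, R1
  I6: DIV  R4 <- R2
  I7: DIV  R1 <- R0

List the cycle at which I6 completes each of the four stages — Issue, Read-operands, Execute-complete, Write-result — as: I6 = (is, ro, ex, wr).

I6 = (36, 37, 45, 46)

cycle 1: I1→MUL
cycle 2: I1 RO · I2→DIV
cycle 6: I1 EX
cycle 7: I1 WR R3
cycle 8: I2 RO
cycle 16: I2 EX
cycle 17: I2 WR R4
cycle 18: I3→ADD
cycle 19: I3 RO · I4→INT
cycle 20: I5→DIV
cycle 21: I3 EX
cycle 22: I3 WR R4
cycle 23: I4 RO
cycle 24: I4 EX
cycle 25: I4 WR R1
cycle 26: I5 RO
cycle 34: I5 EX
cycle 35: I5 WR R2
cycle 36: I6→DIV
cycle 37: I6 RO
cycle 45: I6 EX
cycle 46: I6 WR R4
cycle 47: I7→DIV
cycle 48: I7 RO
cycle 56: I7 EX
cycle 57: I7 WR R1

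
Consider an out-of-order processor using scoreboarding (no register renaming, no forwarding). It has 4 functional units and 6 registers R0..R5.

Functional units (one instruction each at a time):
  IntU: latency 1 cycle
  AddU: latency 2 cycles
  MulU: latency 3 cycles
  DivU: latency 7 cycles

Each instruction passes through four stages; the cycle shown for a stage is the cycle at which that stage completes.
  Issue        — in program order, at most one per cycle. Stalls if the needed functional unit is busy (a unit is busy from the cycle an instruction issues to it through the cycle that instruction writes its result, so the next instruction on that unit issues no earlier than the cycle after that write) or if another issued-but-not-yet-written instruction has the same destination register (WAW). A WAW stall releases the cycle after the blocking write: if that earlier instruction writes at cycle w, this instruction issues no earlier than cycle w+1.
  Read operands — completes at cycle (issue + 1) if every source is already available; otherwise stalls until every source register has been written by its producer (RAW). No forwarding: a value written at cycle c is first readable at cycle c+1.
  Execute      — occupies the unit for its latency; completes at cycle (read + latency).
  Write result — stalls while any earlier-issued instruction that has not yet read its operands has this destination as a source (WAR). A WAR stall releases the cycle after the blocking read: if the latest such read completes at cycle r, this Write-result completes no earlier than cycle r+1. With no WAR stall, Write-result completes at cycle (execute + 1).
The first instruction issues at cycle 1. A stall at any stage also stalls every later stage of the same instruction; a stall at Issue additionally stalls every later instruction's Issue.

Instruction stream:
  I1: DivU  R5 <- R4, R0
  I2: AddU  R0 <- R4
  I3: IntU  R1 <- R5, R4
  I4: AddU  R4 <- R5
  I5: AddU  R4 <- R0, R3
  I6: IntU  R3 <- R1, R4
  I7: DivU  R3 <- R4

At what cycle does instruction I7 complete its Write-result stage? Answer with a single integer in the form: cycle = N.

cycle = 32

1) issue 1, read 2, done 9, write 10
2) issue 2, read 3, done 5, write 6
3) issue 3, read 11, done 12, write 13  <RAW R5: wait I1 write@10>
4) issue 7, read 11, done 13, write 14  <struct: AddU busy until I2 writes@6 / RAW R5: wait I1 write@10>
5) issue 15, read 16, done 18, write 19  <struct: AddU busy until I4 writes@14>
6) issue 16, read 20, done 21, write 22  <RAW R4: wait I5 write@19>
7) issue 23, read 24, done 31, write 32  <WAW R3: wait I6 write@22>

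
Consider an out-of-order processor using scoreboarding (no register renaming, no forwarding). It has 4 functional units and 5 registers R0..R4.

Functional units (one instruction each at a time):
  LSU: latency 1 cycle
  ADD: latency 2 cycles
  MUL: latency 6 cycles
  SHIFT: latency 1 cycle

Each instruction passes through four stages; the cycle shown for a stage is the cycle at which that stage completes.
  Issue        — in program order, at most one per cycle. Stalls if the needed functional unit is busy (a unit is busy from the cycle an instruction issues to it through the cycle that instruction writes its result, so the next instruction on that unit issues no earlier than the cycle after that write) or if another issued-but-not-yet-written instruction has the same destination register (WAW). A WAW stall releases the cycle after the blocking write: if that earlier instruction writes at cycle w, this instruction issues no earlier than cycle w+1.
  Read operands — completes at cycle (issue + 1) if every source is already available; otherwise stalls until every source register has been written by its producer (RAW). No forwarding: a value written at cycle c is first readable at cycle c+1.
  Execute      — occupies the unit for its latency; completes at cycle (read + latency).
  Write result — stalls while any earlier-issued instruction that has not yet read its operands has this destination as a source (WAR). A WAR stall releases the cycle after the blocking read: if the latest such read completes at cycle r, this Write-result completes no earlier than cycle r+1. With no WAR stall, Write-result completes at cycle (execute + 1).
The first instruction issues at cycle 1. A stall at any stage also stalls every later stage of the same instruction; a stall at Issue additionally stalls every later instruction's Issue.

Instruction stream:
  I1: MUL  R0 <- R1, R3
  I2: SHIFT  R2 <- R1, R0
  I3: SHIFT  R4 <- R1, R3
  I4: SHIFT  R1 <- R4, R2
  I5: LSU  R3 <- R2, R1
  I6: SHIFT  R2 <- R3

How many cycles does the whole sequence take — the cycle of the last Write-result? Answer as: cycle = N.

I1 -> (1, 2, 8, 9)
I2 -> (2, 10, 11, 12)  // RAW R0: wait I1 write@9
I3 -> (13, 14, 15, 16)  // struct: SHIFT busy until I2 writes@12
I4 -> (17, 18, 19, 20)  // struct: SHIFT busy until I3 writes@16
I5 -> (18, 21, 22, 23)  // RAW R1: wait I4 write@20
I6 -> (21, 24, 25, 26)  // struct: SHIFT busy until I4 writes@20, RAW R3: wait I5 write@23

cycle = 26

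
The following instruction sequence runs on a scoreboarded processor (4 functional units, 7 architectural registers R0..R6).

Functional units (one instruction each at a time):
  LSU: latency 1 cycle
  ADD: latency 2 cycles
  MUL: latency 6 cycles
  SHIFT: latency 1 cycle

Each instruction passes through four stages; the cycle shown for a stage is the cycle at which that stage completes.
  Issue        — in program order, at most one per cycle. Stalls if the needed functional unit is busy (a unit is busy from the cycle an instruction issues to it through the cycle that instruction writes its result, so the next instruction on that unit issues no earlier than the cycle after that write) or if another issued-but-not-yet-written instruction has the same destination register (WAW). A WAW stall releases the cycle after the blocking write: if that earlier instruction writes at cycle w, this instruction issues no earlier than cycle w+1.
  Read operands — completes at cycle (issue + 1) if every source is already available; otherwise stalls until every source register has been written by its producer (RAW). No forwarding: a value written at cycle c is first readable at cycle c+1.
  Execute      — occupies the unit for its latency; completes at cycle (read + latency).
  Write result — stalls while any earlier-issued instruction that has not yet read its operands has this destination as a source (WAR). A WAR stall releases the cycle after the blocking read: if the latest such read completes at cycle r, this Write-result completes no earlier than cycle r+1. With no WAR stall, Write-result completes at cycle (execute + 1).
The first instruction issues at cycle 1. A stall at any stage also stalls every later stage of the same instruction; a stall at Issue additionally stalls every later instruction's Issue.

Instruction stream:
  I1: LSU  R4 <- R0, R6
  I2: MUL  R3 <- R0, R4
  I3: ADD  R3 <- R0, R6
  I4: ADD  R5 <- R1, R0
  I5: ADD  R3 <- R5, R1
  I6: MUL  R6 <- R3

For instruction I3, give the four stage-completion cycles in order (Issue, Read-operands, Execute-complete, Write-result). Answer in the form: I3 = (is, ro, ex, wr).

I3 = (13, 14, 16, 17)

I1 -> (1, 2, 3, 4)
I2 -> (2, 5, 11, 12)  // RAW R4: wait I1 write@4
I3 -> (13, 14, 16, 17)  // WAW R3: wait I2 write@12
I4 -> (18, 19, 21, 22)  // struct: ADD busy until I3 writes@17
I5 -> (23, 24, 26, 27)  // struct: ADD busy until I4 writes@22
I6 -> (24, 28, 34, 35)  // RAW R3: wait I5 write@27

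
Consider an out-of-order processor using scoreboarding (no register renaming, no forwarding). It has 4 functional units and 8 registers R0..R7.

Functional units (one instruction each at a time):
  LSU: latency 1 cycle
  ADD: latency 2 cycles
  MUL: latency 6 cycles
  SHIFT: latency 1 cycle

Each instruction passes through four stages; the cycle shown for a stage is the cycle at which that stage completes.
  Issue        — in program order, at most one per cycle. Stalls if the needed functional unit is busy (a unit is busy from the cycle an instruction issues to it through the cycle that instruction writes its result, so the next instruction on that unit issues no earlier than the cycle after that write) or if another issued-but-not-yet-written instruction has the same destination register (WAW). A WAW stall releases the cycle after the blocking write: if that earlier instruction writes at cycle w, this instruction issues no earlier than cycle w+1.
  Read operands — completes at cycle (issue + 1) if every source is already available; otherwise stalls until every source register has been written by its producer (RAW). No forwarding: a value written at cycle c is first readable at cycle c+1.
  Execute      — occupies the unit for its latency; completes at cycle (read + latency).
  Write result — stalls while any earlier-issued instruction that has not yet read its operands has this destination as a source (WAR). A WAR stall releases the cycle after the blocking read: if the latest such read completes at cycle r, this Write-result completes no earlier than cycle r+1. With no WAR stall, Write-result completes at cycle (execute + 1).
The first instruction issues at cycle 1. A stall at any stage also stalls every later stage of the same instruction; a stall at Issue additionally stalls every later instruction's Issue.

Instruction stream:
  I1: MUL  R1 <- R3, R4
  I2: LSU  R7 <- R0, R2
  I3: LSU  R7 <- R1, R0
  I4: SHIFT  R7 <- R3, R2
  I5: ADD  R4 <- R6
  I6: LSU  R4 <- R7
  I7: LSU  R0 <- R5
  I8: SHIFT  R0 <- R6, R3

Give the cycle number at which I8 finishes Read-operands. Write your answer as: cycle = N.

cycle 1: issue I1 (MUL)
cycle 2: I1 read-ops · issue I2 (LSU)
cycle 3: I2 read-ops
cycle 4: I2 finished on LSU
cycle 5: I2→R7
cycle 6: issue I3 (LSU)
cycle 8: I1 finished on MUL
cycle 9: I1→R1
cycle 10: I3 read-ops
cycle 11: I3 finished on LSU
cycle 12: I3→R7
cycle 13: issue I4 (SHIFT)
cycle 14: I4 read-ops · issue I5 (ADD)
cycle 15: I4 finished on SHIFT · I5 read-ops
cycle 16: I4→R7
cycle 17: I5 finished on ADD
cycle 18: I5→R4
cycle 19: issue I6 (LSU)
cycle 20: I6 read-ops
cycle 21: I6 finished on LSU
cycle 22: I6→R4
cycle 23: issue I7 (LSU)
cycle 24: I7 read-ops
cycle 25: I7 finished on LSU
cycle 26: I7→R0
cycle 27: issue I8 (SHIFT)
cycle 28: I8 read-ops
cycle 29: I8 finished on SHIFT
cycle 30: I8→R0

cycle = 28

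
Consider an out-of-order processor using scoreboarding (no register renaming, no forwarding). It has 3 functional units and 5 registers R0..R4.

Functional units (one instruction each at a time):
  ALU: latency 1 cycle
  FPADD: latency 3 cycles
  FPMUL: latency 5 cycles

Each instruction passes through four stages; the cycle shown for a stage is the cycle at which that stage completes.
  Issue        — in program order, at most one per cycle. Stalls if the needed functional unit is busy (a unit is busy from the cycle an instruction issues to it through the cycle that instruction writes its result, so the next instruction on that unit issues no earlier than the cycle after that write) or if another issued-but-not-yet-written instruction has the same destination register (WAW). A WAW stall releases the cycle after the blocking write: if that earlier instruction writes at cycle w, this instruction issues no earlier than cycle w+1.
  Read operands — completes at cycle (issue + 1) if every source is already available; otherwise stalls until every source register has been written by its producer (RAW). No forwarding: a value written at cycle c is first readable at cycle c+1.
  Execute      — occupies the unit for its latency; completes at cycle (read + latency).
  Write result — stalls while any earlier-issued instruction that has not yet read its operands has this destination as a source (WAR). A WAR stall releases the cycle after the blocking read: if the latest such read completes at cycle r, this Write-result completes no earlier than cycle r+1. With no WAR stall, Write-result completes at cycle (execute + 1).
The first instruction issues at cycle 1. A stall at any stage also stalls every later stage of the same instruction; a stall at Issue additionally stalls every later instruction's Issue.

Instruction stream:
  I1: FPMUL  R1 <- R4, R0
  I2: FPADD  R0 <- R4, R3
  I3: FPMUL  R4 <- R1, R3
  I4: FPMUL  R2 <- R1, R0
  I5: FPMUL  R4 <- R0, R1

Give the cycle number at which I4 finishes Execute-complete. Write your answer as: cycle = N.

cycle = 23

[1] issue I1 (FPMUL)
[2] I1 read-ops; issue I2 (FPADD)
[3] I2 read-ops
[6] I2 finished on FPADD
[7] I1 finished on FPMUL; I2→R0
[8] I1→R1
[9] issue I3 (FPMUL)
[10] I3 read-ops
[15] I3 finished on FPMUL
[16] I3→R4
[17] issue I4 (FPMUL)
[18] I4 read-ops
[23] I4 finished on FPMUL
[24] I4→R2
[25] issue I5 (FPMUL)
[26] I5 read-ops
[31] I5 finished on FPMUL
[32] I5→R4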